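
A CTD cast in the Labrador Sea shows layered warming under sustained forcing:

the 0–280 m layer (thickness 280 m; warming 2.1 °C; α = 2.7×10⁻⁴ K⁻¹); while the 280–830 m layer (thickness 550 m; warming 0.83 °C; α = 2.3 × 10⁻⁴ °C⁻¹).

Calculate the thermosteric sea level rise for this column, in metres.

Δh = 0.26 m

Layer 1: 2.1 × 2.7×10⁻⁴ × 280 = 0.15876 m
280–830 m: 2.3×10⁻⁴ × 550 × 0.83 = 0.104995 m
Δh = 0.15876 + 0.104995 = 0.263755 m ≈ 0.26 m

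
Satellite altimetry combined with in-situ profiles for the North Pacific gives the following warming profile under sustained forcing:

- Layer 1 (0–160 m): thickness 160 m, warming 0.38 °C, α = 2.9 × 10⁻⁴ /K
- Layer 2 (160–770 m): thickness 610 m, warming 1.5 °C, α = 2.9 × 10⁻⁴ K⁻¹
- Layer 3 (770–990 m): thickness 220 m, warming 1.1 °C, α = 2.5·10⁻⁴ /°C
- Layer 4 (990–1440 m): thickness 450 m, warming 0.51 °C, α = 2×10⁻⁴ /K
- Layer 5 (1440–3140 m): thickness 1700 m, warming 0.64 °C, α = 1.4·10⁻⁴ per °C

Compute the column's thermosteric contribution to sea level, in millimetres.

Δh ≈ 542 mm

0–160 m: 2.9×10⁻⁴ × 160 × 0.38 = 0.017632 m
1.5 × 2.9×10⁻⁴ × 610 = 0.26535 m
Layer 3: 1.1 × 220 × 2.5×10⁻⁴ = 0.06050 m
2×10⁻⁴ × 0.51 × 450 = 0.04590 m
1440–3140 m: 1.4×10⁻⁴ × 0.64 × 1700 = 0.15232 m
Δh = 0.017632 + 0.26535 + 0.06050 + 0.04590 + 0.15232 = 0.541702 m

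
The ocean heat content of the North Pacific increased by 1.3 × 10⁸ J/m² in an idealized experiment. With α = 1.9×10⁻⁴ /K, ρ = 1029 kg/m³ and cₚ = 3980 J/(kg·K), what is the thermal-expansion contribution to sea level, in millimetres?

Δh = αQ/(ρcₚ) = 1.9×10⁻⁴ × 1.3×10⁸ / (1029 × 3980) ≈ 0.0060311 m

6.0 mm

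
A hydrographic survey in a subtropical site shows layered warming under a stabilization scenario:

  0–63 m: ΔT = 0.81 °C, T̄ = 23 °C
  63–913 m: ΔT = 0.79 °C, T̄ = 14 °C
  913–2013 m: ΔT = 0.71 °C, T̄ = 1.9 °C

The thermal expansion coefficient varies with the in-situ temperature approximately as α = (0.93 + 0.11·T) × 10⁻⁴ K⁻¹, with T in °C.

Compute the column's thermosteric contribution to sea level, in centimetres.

Layer 1: α = (0.93 + 0.11×23)×10⁻⁴ = 3.46×10⁻⁴ K⁻¹
Layer 2: α = (0.93 + 0.11×14)×10⁻⁴ = 2.47×10⁻⁴ K⁻¹
Layer 3: α = (0.93 + 0.11×1.9)×10⁻⁴ = 1.139×10⁻⁴ K⁻¹
0–63 m: 0.81 × 63 × 3.46×10⁻⁴ = 0.01765638 m
Layer 2: 2.47×10⁻⁴ × 850 × 0.79 = 0.1658605 m
913–2013 m: 1.139×10⁻⁴ × 0.71 × 1100 = 0.0889559 m
Δh = 0.01765638 + 0.1658605 + 0.0889559 = 0.27247278 m

about 27.2 cm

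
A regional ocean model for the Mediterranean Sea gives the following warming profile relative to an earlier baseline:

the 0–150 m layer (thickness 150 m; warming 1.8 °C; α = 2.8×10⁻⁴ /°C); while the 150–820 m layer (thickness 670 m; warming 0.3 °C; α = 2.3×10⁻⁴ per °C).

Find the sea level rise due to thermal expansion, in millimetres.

about 120 mm

Layer 1: 2.8×10⁻⁴ × 1.8 × 150 = 0.07560 m
150–820 m: 2.3×10⁻⁴ × 670 × 0.3 = 0.04623 m
Δh = 0.07560 + 0.04623 = 0.12183 m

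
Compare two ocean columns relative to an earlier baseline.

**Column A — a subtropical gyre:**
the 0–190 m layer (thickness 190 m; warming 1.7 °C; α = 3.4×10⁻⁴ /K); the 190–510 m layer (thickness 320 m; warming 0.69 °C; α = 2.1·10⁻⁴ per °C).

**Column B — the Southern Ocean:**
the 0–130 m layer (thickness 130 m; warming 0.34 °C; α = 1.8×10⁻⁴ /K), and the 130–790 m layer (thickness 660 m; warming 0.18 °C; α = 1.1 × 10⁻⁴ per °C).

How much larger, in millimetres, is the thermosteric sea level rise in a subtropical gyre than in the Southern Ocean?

135 mm

A 190 × 3.4×10⁻⁴ × 1.7 = 0.10982 m
A 190–510 m: 0.69 × 2.1×10⁻⁴ × 320 = 0.046368 m
A total: 0.156188 m
B 0–130 m: 1.8×10⁻⁴ × 130 × 0.34 = 0.007956 m
B 0.18 × 660 × 1.1×10⁻⁴ = 0.013068 m
B total: 0.021024 m
Difference: 0.156188 − 0.021024 = 0.135164 m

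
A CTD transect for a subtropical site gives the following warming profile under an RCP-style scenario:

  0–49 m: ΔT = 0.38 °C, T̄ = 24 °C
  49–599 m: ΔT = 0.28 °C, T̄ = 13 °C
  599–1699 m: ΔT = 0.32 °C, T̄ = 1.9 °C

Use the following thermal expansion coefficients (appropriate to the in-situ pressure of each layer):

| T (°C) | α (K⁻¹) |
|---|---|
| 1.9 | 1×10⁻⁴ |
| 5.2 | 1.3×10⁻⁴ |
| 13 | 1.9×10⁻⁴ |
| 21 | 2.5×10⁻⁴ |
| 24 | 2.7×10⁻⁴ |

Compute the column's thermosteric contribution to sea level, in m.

Δh = 0.069 m

Layer 1 at 24 °C → α = 2.7×10⁻⁴ K⁻¹
Layer 2 at 13 °C → α = 1.9×10⁻⁴ K⁻¹
Layer 3 at 1.9 °C → α = 1×10⁻⁴ K⁻¹
Layer 1: 2.7×10⁻⁴ × 49 × 0.38 = 0.0050274 m
0.28 × 550 × 1.9×10⁻⁴ = 0.02926 m
1×10⁻⁴ × 1100 × 0.32 = 0.03520 m
Δh = 0.0050274 + 0.02926 + 0.03520 = 0.0694874 m ≈ 0.069 m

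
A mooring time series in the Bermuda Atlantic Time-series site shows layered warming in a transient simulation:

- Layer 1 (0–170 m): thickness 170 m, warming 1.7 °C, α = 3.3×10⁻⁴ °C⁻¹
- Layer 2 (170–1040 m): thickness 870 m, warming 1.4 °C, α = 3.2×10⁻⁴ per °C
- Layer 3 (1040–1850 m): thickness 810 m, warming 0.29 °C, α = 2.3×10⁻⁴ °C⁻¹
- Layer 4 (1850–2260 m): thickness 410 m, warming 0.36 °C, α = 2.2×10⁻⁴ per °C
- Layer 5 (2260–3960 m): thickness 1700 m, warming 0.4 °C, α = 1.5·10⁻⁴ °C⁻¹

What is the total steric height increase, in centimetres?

67.4 cm

Layer 1: 3.3×10⁻⁴ × 170 × 1.7 = 0.09537 m
3.2×10⁻⁴ × 870 × 1.4 = 0.38976 m
1040–1850 m: 0.29 × 810 × 2.3×10⁻⁴ = 0.054027 m
Layer 4: 0.36 × 410 × 2.2×10⁻⁴ = 0.032472 m
0.4 × 1.5×10⁻⁴ × 1700 = 0.10200 m
Δh = 0.09537 + 0.38976 + 0.054027 + 0.032472 + 0.10200 = 0.673629 m ≈ 67.4 cm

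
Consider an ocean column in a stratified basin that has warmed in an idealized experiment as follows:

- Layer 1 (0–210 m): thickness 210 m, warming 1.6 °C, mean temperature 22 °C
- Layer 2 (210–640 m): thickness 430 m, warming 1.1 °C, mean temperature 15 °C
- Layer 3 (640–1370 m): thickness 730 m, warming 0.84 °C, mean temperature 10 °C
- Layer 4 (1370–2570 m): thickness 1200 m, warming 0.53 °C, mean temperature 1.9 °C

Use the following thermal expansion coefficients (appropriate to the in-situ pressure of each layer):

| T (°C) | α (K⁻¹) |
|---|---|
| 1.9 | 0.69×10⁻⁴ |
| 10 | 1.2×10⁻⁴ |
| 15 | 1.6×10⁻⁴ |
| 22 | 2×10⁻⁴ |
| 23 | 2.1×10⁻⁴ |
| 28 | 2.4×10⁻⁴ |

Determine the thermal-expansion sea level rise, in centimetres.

Layer 1 at 22 °C → α = 2×10⁻⁴ K⁻¹
Layer 2 at 15 °C → α = 1.6×10⁻⁴ K⁻¹
Layer 3 at 10 °C → α = 1.2×10⁻⁴ K⁻¹
Layer 4 at 1.9 °C → α = 0.69×10⁻⁴ K⁻¹
2×10⁻⁴ × 1.6 × 210 = 0.06720 m
430 × 1.1 × 1.6×10⁻⁴ = 0.07568 m
Layer 3: 1.2×10⁻⁴ × 0.84 × 730 = 0.073584 m
1200 × 0.53 × 0.69×10⁻⁴ = 0.043884 m
Δh = 0.06720 + 0.07568 + 0.073584 + 0.043884 = 0.260348 m ≈ 26.0 cm

about 26.0 cm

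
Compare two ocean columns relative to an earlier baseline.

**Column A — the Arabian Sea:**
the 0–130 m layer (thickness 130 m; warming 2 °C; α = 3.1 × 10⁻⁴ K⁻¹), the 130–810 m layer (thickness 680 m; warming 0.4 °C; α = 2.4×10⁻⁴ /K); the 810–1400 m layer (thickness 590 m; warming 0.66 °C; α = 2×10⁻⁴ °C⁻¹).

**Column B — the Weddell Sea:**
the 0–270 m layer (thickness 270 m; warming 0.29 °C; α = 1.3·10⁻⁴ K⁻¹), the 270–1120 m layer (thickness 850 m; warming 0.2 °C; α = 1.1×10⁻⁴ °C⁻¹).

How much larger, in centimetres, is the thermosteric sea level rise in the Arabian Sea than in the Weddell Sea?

A Layer 1: 3.1×10⁻⁴ × 130 × 2 = 0.08060 m
A 680 × 0.4 × 2.4×10⁻⁴ = 0.06528 m
A 810–1400 m: 590 × 2×10⁻⁴ × 0.66 = 0.07788 m
A total: 0.22376 m
B 1.3×10⁻⁴ × 270 × 0.29 = 0.010179 m
B Layer 2: 850 × 1.1×10⁻⁴ × 0.2 = 0.01870 m
B total: 0.028879 m
Difference: 0.22376 − 0.028879 = 0.194881 m

19.5 cm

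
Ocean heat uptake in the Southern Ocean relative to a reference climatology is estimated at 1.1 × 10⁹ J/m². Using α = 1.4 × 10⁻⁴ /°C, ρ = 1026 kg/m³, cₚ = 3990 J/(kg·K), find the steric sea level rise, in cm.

Δh = αQ/(ρcₚ) = 1.4×10⁻⁴ × 1.1×10⁹ / (1026 × 3990) ≈ 0.037618 m

3.76 cm of thermosteric rise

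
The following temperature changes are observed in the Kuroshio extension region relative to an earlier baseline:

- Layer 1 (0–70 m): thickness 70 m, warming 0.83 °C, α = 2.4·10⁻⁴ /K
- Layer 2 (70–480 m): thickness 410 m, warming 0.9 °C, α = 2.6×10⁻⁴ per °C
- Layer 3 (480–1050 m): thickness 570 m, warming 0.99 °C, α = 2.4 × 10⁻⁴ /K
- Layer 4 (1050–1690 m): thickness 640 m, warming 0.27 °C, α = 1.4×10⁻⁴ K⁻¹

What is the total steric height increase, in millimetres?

70 × 2.4×10⁻⁴ × 0.83 = 0.013944 m
2.6×10⁻⁴ × 0.9 × 410 = 0.09594 m
Layer 3: 0.99 × 570 × 2.4×10⁻⁴ = 0.135432 m
0.27 × 640 × 1.4×10⁻⁴ = 0.024192 m
Δh = 0.013944 + 0.09594 + 0.135432 + 0.024192 = 0.269508 m ≈ 270 mm

Δh = 270 mm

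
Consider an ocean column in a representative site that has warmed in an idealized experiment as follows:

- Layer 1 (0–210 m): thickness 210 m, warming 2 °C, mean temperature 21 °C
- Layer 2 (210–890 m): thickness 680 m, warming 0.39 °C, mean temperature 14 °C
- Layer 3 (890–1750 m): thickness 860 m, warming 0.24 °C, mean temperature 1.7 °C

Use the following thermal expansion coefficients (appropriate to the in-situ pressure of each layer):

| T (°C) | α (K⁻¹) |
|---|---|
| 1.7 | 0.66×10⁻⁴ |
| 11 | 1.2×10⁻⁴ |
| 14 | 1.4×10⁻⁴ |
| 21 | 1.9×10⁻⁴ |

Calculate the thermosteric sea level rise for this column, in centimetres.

Layer 1 at 21 °C → α = 1.9×10⁻⁴ K⁻¹
Layer 2 at 14 °C → α = 1.4×10⁻⁴ K⁻¹
Layer 3 at 1.7 °C → α = 0.66×10⁻⁴ K⁻¹
0–210 m: 2 × 1.9×10⁻⁴ × 210 = 0.07980 m
Layer 2: 680 × 0.39 × 1.4×10⁻⁴ = 0.037128 m
Layer 3: 0.24 × 860 × 0.66×10⁻⁴ = 0.0136224 m
Δh = 0.07980 + 0.037128 + 0.0136224 = 0.1305504 m

about 13 cm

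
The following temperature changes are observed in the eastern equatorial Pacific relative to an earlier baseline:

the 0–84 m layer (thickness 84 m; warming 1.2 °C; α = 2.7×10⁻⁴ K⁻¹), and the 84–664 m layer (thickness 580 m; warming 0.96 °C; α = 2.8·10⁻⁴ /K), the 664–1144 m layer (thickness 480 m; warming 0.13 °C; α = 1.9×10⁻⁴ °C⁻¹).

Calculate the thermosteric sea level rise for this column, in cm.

Layer 1: 2.7×10⁻⁴ × 1.2 × 84 = 0.027216 m
84–664 m: 580 × 0.96 × 2.8×10⁻⁴ = 0.155904 m
664–1144 m: 0.13 × 1.9×10⁻⁴ × 480 = 0.011856 m
Δh = 0.027216 + 0.155904 + 0.011856 = 0.194976 m ≈ 19 cm

about 19 cm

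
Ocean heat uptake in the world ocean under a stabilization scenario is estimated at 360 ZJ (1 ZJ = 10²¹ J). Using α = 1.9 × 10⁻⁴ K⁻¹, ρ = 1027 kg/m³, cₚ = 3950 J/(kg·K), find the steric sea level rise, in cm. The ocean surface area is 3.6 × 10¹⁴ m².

Per unit area: Q = 360×10²¹ / (3.6×10¹⁴) = 1×10⁹ J/m²
Δh = αQ/(ρcₚ) = 1.9×10⁻⁴ × 1×10⁹ / (1027 × 3950) ≈ 0.046837 m

Δh = 4.68 cm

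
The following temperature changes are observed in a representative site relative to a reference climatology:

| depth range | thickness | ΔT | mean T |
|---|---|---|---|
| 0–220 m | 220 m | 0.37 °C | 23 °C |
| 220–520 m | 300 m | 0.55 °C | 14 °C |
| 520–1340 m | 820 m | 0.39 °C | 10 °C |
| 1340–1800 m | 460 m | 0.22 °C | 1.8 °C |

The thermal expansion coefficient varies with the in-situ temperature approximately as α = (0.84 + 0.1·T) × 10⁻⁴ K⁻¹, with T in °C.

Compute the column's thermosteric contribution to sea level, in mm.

Layer 1: α = (0.84 + 0.1×23)×10⁻⁴ = 3.14×10⁻⁴ K⁻¹
Layer 2: α = (0.84 + 0.1×14)×10⁻⁴ = 2.24×10⁻⁴ K⁻¹
Layer 3: α = (0.84 + 0.1×10)×10⁻⁴ = 1.84×10⁻⁴ K⁻¹
Layer 4: α = (0.84 + 0.1×1.8)×10⁻⁴ = 1.02×10⁻⁴ K⁻¹
0.37 × 3.14×10⁻⁴ × 220 = 0.0255596 m
Layer 2: 0.55 × 2.24×10⁻⁴ × 300 = 0.03696 m
Layer 3: 1.84×10⁻⁴ × 820 × 0.39 = 0.0588432 m
1340–1800 m: 460 × 1.02×10⁻⁴ × 0.22 = 0.0103224 m
Δh = 0.0255596 + 0.03696 + 0.0588432 + 0.0103224 = 0.1316852 m ≈ 132 mm

Δh ≈ 132 mm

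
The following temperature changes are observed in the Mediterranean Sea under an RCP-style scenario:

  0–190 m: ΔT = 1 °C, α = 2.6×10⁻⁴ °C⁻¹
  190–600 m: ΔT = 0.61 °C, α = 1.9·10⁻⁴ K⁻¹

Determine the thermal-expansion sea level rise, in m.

Δh ≈ 0.0969 m

0–190 m: 190 × 2.6×10⁻⁴ × 1 = 0.04940 m
410 × 0.61 × 1.9×10⁻⁴ = 0.047519 m
Δh = 0.04940 + 0.047519 = 0.096919 m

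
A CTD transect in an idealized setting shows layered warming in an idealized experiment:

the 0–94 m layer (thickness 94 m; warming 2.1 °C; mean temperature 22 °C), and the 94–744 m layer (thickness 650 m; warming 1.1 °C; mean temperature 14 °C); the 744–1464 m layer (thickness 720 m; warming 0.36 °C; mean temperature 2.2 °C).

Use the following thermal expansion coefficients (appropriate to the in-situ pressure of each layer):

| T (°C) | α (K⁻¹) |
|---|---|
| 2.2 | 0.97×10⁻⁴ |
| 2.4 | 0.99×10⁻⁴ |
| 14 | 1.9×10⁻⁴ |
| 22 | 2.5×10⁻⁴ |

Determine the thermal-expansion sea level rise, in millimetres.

Layer 1 at 22 °C → α = 2.5×10⁻⁴ K⁻¹
Layer 2 at 14 °C → α = 1.9×10⁻⁴ K⁻¹
Layer 3 at 2.2 °C → α = 0.97×10⁻⁴ K⁻¹
0–94 m: 2.5×10⁻⁴ × 2.1 × 94 = 0.04935 m
650 × 1.1 × 1.9×10⁻⁴ = 0.13585 m
720 × 0.97×10⁻⁴ × 0.36 = 0.0251424 m
Δh = 0.04935 + 0.13585 + 0.0251424 = 0.2103424 m

210 mm of thermosteric rise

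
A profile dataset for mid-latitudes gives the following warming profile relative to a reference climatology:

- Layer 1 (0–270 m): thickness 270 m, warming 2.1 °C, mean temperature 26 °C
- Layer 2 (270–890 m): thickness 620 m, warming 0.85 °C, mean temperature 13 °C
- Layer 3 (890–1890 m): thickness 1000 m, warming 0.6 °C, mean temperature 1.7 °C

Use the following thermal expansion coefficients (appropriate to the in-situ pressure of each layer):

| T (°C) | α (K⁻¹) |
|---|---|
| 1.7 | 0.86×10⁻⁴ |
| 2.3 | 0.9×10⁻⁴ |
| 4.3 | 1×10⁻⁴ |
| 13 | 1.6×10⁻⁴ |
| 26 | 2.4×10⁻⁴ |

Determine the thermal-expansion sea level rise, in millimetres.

Δh = 272 mm

Layer 1 at 26 °C → α = 2.4×10⁻⁴ K⁻¹
Layer 2 at 13 °C → α = 1.6×10⁻⁴ K⁻¹
Layer 3 at 1.7 °C → α = 0.86×10⁻⁴ K⁻¹
270 × 2.1 × 2.4×10⁻⁴ = 0.13608 m
0.85 × 1.6×10⁻⁴ × 620 = 0.08432 m
890–1890 m: 0.86×10⁻⁴ × 1000 × 0.6 = 0.05160 m
Δh = 0.13608 + 0.08432 + 0.05160 = 0.27200 m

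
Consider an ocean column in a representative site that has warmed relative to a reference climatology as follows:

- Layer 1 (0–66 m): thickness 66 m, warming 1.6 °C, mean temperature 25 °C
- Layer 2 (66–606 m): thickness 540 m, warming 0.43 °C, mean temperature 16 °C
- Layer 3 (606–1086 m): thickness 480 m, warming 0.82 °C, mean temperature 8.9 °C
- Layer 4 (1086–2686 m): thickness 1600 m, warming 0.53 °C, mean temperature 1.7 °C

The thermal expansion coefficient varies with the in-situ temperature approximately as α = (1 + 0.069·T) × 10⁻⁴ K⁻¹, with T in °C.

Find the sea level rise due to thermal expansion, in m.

Layer 1: α = (1 + 0.069×25)×10⁻⁴ = 2.725×10⁻⁴ K⁻¹
Layer 2: α = (1 + 0.069×16)×10⁻⁴ = 2.104×10⁻⁴ K⁻¹
Layer 3: α = (1 + 0.069×8.9)×10⁻⁴ = 1.6141×10⁻⁴ K⁻¹
Layer 4: α = (1 + 0.069×1.7)×10⁻⁴ = 1.1173×10⁻⁴ K⁻¹
Layer 1: 2.725×10⁻⁴ × 66 × 1.6 = 0.028776 m
66–606 m: 2.104×10⁻⁴ × 540 × 0.43 = 0.04885488 m
1.6141×10⁻⁴ × 480 × 0.82 = 0.063530976 m
1086–2686 m: 1600 × 0.53 × 1.1173×10⁻⁴ = 0.09474704 m
Δh = 0.028776 + 0.04885488 + 0.063530976 + 0.09474704 = 0.235908896 m ≈ 0.236 m

about 0.236 m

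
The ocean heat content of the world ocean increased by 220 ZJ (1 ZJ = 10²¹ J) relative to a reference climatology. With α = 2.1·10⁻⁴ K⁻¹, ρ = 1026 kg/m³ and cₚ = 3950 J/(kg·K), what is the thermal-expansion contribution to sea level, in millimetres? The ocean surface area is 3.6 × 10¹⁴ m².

about 31.7 mm

Per unit area: Q = 220×10²¹ / (3.6×10¹⁴) ≈ 6.111×10⁸ J/m²
Δh = αQ/(ρcₚ) = 2.1×10⁻⁴ × 6.111×10⁸ / (1026 × 3950) ≈ 0.031666 m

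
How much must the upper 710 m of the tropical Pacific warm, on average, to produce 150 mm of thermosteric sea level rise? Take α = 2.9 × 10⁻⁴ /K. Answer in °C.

ΔT ≈ 0.729 °C

ΔT = Δh/(αH) = 0.15 / (2.9×10⁻⁴ × 710) ≈ 0.7285 °C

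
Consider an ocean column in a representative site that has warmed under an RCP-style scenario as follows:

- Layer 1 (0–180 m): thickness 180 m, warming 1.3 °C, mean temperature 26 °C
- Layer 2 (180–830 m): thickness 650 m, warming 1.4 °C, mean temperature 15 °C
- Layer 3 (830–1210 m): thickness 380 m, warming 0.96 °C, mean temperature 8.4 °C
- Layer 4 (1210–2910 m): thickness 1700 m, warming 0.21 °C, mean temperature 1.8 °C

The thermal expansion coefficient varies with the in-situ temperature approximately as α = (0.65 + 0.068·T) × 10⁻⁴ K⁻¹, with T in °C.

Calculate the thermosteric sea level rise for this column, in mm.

Layer 1: α = (0.65 + 0.068×26)×10⁻⁴ = 2.418×10⁻⁴ K⁻¹
Layer 2: α = (0.65 + 0.068×15)×10⁻⁴ = 1.67×10⁻⁴ K⁻¹
Layer 3: α = (0.65 + 0.068×8.4)×10⁻⁴ = 1.2212×10⁻⁴ K⁻¹
Layer 4: α = (0.65 + 0.068×1.8)×10⁻⁴ = 0.7724×10⁻⁴ K⁻¹
Layer 1: 180 × 1.3 × 2.418×10⁻⁴ = 0.0565812 m
1.4 × 1.67×10⁻⁴ × 650 = 0.15197 m
830–1210 m: 1.2212×10⁻⁴ × 0.96 × 380 = 0.044549376 m
Layer 4: 1700 × 0.21 × 0.7724×10⁻⁴ = 0.02757468 m
Δh = 0.0565812 + 0.15197 + 0.044549376 + 0.02757468 = 0.280675256 m

Δh = 281 mm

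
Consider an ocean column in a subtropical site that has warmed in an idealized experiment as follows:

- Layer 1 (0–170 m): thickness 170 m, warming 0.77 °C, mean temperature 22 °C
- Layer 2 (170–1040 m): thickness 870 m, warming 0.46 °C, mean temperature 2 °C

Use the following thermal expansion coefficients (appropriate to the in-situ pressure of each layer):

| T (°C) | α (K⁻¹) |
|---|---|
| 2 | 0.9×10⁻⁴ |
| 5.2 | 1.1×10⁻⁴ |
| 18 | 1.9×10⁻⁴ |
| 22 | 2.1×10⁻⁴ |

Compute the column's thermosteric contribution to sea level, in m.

Δh ≈ 0.0635 m

Layer 1 at 22 °C → α = 2.1×10⁻⁴ K⁻¹
Layer 2 at 2 °C → α = 0.9×10⁻⁴ K⁻¹
0–170 m: 2.1×10⁻⁴ × 170 × 0.77 = 0.027489 m
170–1040 m: 870 × 0.46 × 0.9×10⁻⁴ = 0.036018 m
Δh = 0.027489 + 0.036018 = 0.063507 m ≈ 0.0635 m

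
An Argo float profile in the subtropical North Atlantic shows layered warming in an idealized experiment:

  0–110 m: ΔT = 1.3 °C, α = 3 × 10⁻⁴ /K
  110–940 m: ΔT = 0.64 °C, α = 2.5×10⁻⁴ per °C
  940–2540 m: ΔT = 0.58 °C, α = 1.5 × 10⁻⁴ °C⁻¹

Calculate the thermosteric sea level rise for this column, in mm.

Δh = 310 mm

0–110 m: 3×10⁻⁴ × 110 × 1.3 = 0.04290 m
110–940 m: 2.5×10⁻⁴ × 0.64 × 830 = 0.13280 m
0.58 × 1.5×10⁻⁴ × 1600 = 0.13920 m
Δh = 0.04290 + 0.13280 + 0.13920 = 0.31490 m ≈ 310 mm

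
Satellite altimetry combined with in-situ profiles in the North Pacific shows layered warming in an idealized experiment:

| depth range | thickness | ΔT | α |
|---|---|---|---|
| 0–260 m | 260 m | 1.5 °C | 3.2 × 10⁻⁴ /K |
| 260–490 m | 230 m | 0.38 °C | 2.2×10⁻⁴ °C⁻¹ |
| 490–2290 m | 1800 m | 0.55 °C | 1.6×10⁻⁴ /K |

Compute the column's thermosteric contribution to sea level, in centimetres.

1.5 × 260 × 3.2×10⁻⁴ = 0.12480 m
2.2×10⁻⁴ × 230 × 0.38 = 0.019228 m
1.6×10⁻⁴ × 1800 × 0.55 = 0.15840 m
Δh = 0.12480 + 0.019228 + 0.15840 = 0.302428 m ≈ 30.2 cm

Δh = 30.2 cm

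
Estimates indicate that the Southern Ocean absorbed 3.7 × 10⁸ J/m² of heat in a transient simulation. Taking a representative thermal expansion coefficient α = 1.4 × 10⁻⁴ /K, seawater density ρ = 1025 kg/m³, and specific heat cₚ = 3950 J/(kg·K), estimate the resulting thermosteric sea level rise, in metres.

Δh = 0.0128 m

Δh = αQ/(ρcₚ) = 1.4×10⁻⁴ × 3.7×10⁸ / (1025 × 3950) ≈ 0.012794 m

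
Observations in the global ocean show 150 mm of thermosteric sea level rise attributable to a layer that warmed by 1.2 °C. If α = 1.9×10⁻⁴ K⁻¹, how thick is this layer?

H = Δh/(αΔT) = 0.15 / (1.9×10⁻⁴ × 1.2) ≈ 657.9 m

about 658 m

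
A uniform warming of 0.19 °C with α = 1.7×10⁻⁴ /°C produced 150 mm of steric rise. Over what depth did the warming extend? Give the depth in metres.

4640 m

H = Δh/(αΔT) = 0.15 / (1.7×10⁻⁴ × 0.19) ≈ 4644 m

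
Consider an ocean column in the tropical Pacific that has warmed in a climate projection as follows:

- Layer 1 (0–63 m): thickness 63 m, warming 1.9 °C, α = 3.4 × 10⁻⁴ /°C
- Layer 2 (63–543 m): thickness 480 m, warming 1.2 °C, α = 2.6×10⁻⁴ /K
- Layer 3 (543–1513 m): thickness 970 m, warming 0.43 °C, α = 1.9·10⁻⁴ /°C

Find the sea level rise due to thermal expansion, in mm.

0–63 m: 1.9 × 3.4×10⁻⁴ × 63 = 0.040698 m
Layer 2: 1.2 × 480 × 2.6×10⁻⁴ = 0.14976 m
Layer 3: 970 × 1.9×10⁻⁴ × 0.43 = 0.079249 m
Δh = 0.040698 + 0.14976 + 0.079249 = 0.269707 m

about 270 mm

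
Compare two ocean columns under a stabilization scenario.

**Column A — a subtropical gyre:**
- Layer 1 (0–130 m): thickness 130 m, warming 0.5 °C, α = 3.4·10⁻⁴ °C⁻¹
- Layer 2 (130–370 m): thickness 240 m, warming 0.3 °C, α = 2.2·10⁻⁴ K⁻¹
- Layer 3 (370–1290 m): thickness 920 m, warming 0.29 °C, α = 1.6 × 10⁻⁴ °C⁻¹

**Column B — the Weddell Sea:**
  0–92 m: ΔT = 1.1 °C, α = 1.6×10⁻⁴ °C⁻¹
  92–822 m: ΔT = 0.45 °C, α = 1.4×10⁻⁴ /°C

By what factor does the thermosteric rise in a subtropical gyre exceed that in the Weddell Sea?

≈ 1.30×

A 0.5 × 3.4×10⁻⁴ × 130 = 0.02210 m
A Layer 2: 240 × 2.2×10⁻⁴ × 0.3 = 0.01584 m
A Layer 3: 920 × 1.6×10⁻⁴ × 0.29 = 0.042688 m
A total: 0.080628 m
B Layer 1: 1.1 × 1.6×10⁻⁴ × 92 = 0.016192 m
B 92–822 m: 730 × 0.45 × 1.4×10⁻⁴ = 0.04599 m
B total: 0.062182 m
Ratio: 0.080628 / 0.062182 ≈ 1.297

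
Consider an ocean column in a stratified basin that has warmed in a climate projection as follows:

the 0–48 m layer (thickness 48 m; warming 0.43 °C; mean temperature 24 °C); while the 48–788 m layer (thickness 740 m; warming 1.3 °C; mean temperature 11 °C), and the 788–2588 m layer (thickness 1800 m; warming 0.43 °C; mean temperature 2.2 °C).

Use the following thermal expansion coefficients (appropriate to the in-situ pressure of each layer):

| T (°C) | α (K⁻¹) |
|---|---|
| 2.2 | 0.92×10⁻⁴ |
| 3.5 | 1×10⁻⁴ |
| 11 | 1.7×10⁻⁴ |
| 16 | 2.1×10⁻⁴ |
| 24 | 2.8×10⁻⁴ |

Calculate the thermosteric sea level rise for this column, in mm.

about 241 mm

Layer 1 at 24 °C → α = 2.8×10⁻⁴ K⁻¹
Layer 2 at 11 °C → α = 1.7×10⁻⁴ K⁻¹
Layer 3 at 2.2 °C → α = 0.92×10⁻⁴ K⁻¹
0.43 × 2.8×10⁻⁴ × 48 = 0.0057792 m
Layer 2: 1.7×10⁻⁴ × 1.3 × 740 = 0.16354 m
0.92×10⁻⁴ × 1800 × 0.43 = 0.071208 m
Δh = 0.0057792 + 0.16354 + 0.071208 = 0.2405272 m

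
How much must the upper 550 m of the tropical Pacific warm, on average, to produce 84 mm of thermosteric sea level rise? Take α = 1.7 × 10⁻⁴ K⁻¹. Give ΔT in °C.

0.90 °C

ΔT = Δh/(αH) = 0.084 / (1.7×10⁻⁴ × 550) ≈ 0.8984 °C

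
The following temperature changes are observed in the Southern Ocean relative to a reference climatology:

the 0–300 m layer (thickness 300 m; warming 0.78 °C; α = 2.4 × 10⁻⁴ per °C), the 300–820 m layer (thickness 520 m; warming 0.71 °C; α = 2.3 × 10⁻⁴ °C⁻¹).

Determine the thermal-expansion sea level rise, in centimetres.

Layer 1: 0.78 × 2.4×10⁻⁴ × 300 = 0.05616 m
300–820 m: 520 × 2.3×10⁻⁴ × 0.71 = 0.084916 m
Δh = 0.05616 + 0.084916 = 0.141076 m ≈ 14 cm

about 14 cm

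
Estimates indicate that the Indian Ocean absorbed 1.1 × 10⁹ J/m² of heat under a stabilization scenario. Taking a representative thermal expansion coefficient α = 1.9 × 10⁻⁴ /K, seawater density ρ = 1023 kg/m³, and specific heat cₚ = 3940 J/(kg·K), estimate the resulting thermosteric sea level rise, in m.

Δh = αQ/(ρcₚ) = 1.9×10⁻⁴ × 1.1×10⁹ / (1023 × 3940) ≈ 0.051853 m

about 0.0519 m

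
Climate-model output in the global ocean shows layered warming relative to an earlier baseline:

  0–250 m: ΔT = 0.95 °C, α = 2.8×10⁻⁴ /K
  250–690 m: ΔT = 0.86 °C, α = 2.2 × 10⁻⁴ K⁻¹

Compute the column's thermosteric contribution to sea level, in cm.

0–250 m: 2.8×10⁻⁴ × 0.95 × 250 = 0.06650 m
Layer 2: 440 × 2.2×10⁻⁴ × 0.86 = 0.083248 m
Δh = 0.06650 + 0.083248 = 0.149748 m ≈ 15.0 cm

15.0 cm of thermosteric rise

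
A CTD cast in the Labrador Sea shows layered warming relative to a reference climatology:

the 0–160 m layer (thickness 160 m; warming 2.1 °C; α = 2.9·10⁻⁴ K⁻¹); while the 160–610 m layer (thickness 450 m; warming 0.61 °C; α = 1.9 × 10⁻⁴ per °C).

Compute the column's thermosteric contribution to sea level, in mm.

150 mm

0–160 m: 160 × 2.9×10⁻⁴ × 2.1 = 0.09744 m
Layer 2: 1.9×10⁻⁴ × 450 × 0.61 = 0.052155 m
Δh = 0.09744 + 0.052155 = 0.149595 m ≈ 150 mm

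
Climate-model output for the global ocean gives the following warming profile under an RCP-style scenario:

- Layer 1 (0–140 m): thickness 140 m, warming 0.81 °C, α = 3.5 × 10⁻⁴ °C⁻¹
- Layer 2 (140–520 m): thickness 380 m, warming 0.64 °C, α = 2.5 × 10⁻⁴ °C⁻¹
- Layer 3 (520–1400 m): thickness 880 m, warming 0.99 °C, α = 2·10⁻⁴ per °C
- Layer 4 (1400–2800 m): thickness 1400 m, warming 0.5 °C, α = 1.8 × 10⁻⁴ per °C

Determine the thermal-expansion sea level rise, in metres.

0.401 m of thermosteric rise

140 × 0.81 × 3.5×10⁻⁴ = 0.03969 m
Layer 2: 380 × 0.64 × 2.5×10⁻⁴ = 0.06080 m
520–1400 m: 2×10⁻⁴ × 0.99 × 880 = 0.17424 m
1400–2800 m: 1400 × 1.8×10⁻⁴ × 0.5 = 0.12600 m
Δh = 0.03969 + 0.06080 + 0.17424 + 0.12600 = 0.40073 m ≈ 0.401 m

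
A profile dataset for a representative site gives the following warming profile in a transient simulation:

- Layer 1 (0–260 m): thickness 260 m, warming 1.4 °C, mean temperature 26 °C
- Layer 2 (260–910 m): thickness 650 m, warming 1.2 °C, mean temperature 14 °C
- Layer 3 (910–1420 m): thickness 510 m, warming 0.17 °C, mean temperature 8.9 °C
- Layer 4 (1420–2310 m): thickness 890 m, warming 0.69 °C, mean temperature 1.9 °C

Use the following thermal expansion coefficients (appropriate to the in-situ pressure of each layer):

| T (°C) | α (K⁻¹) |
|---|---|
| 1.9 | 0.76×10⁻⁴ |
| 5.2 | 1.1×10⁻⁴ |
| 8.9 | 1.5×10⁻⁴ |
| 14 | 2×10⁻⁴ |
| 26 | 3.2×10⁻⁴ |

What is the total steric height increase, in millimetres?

Layer 1 at 26 °C → α = 3.2×10⁻⁴ K⁻¹
Layer 2 at 14 °C → α = 2×10⁻⁴ K⁻¹
Layer 3 at 8.9 °C → α = 1.5×10⁻⁴ K⁻¹
Layer 4 at 1.9 °C → α = 0.76×10⁻⁴ K⁻¹
0–260 m: 260 × 1.4 × 3.2×10⁻⁴ = 0.11648 m
Layer 2: 2×10⁻⁴ × 650 × 1.2 = 0.15600 m
910–1420 m: 0.17 × 510 × 1.5×10⁻⁴ = 0.013005 m
1420–2310 m: 0.76×10⁻⁴ × 0.69 × 890 = 0.0466716 m
Δh = 0.11648 + 0.15600 + 0.013005 + 0.0466716 = 0.3321566 m

Δh = 332 mm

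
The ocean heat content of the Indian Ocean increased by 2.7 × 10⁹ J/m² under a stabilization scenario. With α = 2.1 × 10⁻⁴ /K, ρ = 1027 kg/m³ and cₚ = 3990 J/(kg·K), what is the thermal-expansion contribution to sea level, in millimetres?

Δh = αQ/(ρcₚ) = 2.1×10⁻⁴ × 2.7×10⁹ / (1027 × 3990) ≈ 0.13837 m

138 mm of thermosteric rise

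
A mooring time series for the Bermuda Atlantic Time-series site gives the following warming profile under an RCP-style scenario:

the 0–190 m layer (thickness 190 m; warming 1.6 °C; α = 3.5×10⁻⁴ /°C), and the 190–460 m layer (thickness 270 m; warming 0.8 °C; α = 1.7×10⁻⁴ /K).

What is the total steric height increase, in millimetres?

Layer 1: 190 × 1.6 × 3.5×10⁻⁴ = 0.10640 m
190–460 m: 270 × 1.7×10⁻⁴ × 0.8 = 0.03672 m
Δh = 0.10640 + 0.03672 = 0.14312 m

about 143 mm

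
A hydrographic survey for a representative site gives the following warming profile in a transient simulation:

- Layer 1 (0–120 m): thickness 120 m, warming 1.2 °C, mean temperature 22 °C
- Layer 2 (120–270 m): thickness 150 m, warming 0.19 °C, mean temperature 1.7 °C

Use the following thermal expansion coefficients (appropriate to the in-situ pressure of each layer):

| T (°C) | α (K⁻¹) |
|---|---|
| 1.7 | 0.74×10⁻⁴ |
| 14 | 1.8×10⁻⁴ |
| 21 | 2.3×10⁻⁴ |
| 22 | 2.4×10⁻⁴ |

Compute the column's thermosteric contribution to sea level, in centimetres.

Layer 1 at 22 °C → α = 2.4×10⁻⁴ K⁻¹
Layer 2 at 1.7 °C → α = 0.74×10⁻⁴ K⁻¹
Layer 1: 120 × 2.4×10⁻⁴ × 1.2 = 0.03456 m
120–270 m: 0.19 × 150 × 0.74×10⁻⁴ = 0.002109 m
Δh = 0.03456 + 0.002109 = 0.036669 m

Δh ≈ 3.67 cm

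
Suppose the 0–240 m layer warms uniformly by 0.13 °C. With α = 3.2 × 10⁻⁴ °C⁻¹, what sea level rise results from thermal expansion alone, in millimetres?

Δh = αΔT·H = 3.2×10⁻⁴ × 0.13 × 240 = 0.009984 m

9.98 mm of thermosteric rise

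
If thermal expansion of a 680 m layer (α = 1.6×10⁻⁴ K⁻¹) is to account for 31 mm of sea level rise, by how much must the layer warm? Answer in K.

ΔT = Δh/(αH) = 0.031 / (1.6×10⁻⁴ × 680) ≈ 0.2849 K

ΔT ≈ 0.28 K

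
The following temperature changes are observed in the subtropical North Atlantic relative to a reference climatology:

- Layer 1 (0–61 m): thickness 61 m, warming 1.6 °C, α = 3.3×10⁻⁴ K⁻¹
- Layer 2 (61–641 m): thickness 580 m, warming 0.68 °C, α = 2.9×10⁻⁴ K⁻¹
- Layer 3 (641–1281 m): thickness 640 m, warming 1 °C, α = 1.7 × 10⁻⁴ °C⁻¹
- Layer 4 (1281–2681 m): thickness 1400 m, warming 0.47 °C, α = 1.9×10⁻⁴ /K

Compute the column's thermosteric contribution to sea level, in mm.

380 mm

0–61 m: 3.3×10⁻⁴ × 1.6 × 61 = 0.032208 m
0.68 × 580 × 2.9×10⁻⁴ = 0.114376 m
Layer 3: 1.7×10⁻⁴ × 640 × 1 = 0.10880 m
1281–2681 m: 0.47 × 1400 × 1.9×10⁻⁴ = 0.12502 m
Δh = 0.032208 + 0.114376 + 0.10880 + 0.12502 = 0.380404 m ≈ 380 mm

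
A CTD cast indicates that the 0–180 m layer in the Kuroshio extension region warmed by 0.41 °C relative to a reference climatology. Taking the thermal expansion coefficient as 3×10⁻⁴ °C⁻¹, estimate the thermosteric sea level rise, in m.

Δh = αΔT·H = 3×10⁻⁴ × 0.41 × 180 = 0.02214 m

about 0.0221 m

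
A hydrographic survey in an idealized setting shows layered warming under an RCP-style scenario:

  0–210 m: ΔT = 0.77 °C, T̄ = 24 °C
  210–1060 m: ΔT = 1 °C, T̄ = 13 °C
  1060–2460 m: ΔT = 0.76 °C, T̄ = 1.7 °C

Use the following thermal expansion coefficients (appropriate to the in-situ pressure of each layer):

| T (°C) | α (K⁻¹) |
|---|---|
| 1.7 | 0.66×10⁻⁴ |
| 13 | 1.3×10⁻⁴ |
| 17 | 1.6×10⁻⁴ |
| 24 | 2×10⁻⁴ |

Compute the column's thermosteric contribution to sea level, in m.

Layer 1 at 24 °C → α = 2×10⁻⁴ K⁻¹
Layer 2 at 13 °C → α = 1.3×10⁻⁴ K⁻¹
Layer 3 at 1.7 °C → α = 0.66×10⁻⁴ K⁻¹
2×10⁻⁴ × 210 × 0.77 = 0.03234 m
Layer 2: 1 × 850 × 1.3×10⁻⁴ = 0.11050 m
0.76 × 1400 × 0.66×10⁻⁴ = 0.070224 m
Δh = 0.03234 + 0.11050 + 0.070224 = 0.213064 m

0.213 m of thermosteric rise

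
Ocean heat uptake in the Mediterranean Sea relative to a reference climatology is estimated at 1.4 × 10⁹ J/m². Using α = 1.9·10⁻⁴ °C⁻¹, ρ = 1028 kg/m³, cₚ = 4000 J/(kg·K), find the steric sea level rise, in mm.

Δh = αQ/(ρcₚ) = 1.9×10⁻⁴ × 1.4×10⁹ / (1028 × 4000) ≈ 0.064689 m

about 65 mm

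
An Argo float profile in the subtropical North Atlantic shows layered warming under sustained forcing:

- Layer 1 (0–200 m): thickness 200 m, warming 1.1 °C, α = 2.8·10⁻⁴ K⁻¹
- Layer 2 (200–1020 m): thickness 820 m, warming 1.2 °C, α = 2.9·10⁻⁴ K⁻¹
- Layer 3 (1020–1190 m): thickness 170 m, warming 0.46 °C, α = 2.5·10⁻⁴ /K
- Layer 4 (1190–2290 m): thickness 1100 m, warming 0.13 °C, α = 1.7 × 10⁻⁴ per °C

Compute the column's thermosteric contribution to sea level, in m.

0.39 m

Layer 1: 1.1 × 2.8×10⁻⁴ × 200 = 0.06160 m
Layer 2: 2.9×10⁻⁴ × 820 × 1.2 = 0.28536 m
0.46 × 170 × 2.5×10⁻⁴ = 0.01955 m
Layer 4: 1.7×10⁻⁴ × 0.13 × 1100 = 0.02431 m
Δh = 0.06160 + 0.28536 + 0.01955 + 0.02431 = 0.39082 m ≈ 0.39 m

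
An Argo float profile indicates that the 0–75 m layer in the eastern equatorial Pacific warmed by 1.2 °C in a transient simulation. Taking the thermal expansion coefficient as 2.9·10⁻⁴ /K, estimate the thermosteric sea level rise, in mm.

Δh = αΔT·H = 2.9×10⁻⁴ × 1.2 × 75 = 0.02610 m

about 26.1 mm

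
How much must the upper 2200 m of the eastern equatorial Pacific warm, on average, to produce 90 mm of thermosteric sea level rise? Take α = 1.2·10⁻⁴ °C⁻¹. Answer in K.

ΔT ≈ 0.341 K

ΔT = Δh/(αH) = 0.09 / (1.2×10⁻⁴ × 2200) ≈ 0.3409 K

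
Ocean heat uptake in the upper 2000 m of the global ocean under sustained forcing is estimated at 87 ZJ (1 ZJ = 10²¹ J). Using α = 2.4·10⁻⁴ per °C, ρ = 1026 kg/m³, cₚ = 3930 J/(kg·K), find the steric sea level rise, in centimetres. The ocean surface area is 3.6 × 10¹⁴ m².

Per unit area: Q = 87×10²¹ / (3.6×10¹⁴) ≈ 2.417×10⁸ J/m²
Δh = αQ/(ρcₚ) = 2.4×10⁻⁴ × 2.417×10⁸ / (1026 × 3930) ≈ 0.014386 m

about 1.44 cm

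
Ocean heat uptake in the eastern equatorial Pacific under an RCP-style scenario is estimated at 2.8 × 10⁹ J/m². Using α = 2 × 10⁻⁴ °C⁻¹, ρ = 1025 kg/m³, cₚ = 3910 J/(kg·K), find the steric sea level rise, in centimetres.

Δh = 14.0 cm

Δh = αQ/(ρcₚ) = 2×10⁻⁴ × 2.8×10⁹ / (1025 × 3910) ≈ 0.13973 m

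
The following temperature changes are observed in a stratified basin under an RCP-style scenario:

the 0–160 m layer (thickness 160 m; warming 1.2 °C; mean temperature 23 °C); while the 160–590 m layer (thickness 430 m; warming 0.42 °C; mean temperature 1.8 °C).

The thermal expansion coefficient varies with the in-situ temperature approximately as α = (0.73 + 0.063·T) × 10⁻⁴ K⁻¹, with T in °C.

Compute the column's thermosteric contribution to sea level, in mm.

Layer 1: α = (0.73 + 0.063×23)×10⁻⁴ = 2.179×10⁻⁴ K⁻¹
Layer 2: α = (0.73 + 0.063×1.8)×10⁻⁴ = 0.8434×10⁻⁴ K⁻¹
160 × 1.2 × 2.179×10⁻⁴ = 0.0418368 m
160–590 m: 0.8434×10⁻⁴ × 430 × 0.42 = 0.015231804 m
Δh = 0.0418368 + 0.015231804 = 0.057068604 m

57.1 mm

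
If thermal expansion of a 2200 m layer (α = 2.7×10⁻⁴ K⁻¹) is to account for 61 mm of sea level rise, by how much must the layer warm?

0.10 °C

ΔT = Δh/(αH) = 0.061 / (2.7×10⁻⁴ × 2200) ≈ 0.1027 °C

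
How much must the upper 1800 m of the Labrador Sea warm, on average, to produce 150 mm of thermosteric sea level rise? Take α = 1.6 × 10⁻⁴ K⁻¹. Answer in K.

0.521 K

ΔT = Δh/(αH) = 0.15 / (1.6×10⁻⁴ × 1800) ≈ 0.5208 K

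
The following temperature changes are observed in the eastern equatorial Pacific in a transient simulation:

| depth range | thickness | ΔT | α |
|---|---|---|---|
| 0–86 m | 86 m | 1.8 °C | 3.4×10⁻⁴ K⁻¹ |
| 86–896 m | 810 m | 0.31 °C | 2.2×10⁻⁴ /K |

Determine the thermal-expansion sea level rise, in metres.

3.4×10⁻⁴ × 1.8 × 86 = 0.052632 m
0.31 × 2.2×10⁻⁴ × 810 = 0.055242 m
Δh = 0.052632 + 0.055242 = 0.107874 m ≈ 0.11 m

0.11 m of thermosteric rise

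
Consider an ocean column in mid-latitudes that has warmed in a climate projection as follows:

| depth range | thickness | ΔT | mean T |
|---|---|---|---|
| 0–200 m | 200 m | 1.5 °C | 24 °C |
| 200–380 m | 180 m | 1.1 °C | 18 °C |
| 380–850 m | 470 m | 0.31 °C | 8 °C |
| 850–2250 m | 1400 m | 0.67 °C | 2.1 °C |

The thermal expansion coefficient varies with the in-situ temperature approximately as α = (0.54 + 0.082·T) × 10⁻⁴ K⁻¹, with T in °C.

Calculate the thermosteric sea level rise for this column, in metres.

Δh = 0.199 m

Layer 1: α = (0.54 + 0.082×24)×10⁻⁴ = 2.508×10⁻⁴ K⁻¹
Layer 2: α = (0.54 + 0.082×18)×10⁻⁴ = 2.016×10⁻⁴ K⁻¹
Layer 3: α = (0.54 + 0.082×8)×10⁻⁴ = 1.196×10⁻⁴ K⁻¹
Layer 4: α = (0.54 + 0.082×2.1)×10⁻⁴ = 0.7122×10⁻⁴ K⁻¹
0–200 m: 2.508×10⁻⁴ × 1.5 × 200 = 0.07524 m
180 × 2.016×10⁻⁴ × 1.1 = 0.0399168 m
380–850 m: 1.196×10⁻⁴ × 0.31 × 470 = 0.01742572 m
Layer 4: 0.67 × 0.7122×10⁻⁴ × 1400 = 0.06680436 m
Δh = 0.07524 + 0.0399168 + 0.01742572 + 0.06680436 = 0.19938688 m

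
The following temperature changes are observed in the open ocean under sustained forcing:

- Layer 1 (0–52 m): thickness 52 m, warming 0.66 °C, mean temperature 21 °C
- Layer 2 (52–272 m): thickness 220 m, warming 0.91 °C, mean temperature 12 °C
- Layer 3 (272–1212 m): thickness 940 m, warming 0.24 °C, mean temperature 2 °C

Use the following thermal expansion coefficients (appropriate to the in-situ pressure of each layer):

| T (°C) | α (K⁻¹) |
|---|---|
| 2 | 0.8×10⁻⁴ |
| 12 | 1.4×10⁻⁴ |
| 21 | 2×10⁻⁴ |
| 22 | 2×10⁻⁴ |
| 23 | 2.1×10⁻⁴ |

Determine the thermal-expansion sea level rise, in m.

0.0529 m

Layer 1 at 21 °C → α = 2×10⁻⁴ K⁻¹
Layer 2 at 12 °C → α = 1.4×10⁻⁴ K⁻¹
Layer 3 at 2 °C → α = 0.8×10⁻⁴ K⁻¹
0–52 m: 0.66 × 52 × 2×10⁻⁴ = 0.006864 m
Layer 2: 220 × 0.91 × 1.4×10⁻⁴ = 0.028028 m
Layer 3: 0.24 × 940 × 0.8×10⁻⁴ = 0.018048 m
Δh = 0.006864 + 0.028028 + 0.018048 = 0.05294 m ≈ 0.0529 m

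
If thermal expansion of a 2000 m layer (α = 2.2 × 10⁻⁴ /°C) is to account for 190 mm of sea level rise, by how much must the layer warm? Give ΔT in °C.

ΔT = Δh/(αH) = 0.19 / (2.2×10⁻⁴ × 2000) ≈ 0.4318 °C

ΔT ≈ 0.432 °C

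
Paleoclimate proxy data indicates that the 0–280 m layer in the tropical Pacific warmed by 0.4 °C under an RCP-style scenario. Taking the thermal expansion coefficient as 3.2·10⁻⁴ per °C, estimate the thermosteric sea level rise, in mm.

Δh = αΔT·H = 3.2×10⁻⁴ × 0.4 × 280 = 0.03584 m

36 mm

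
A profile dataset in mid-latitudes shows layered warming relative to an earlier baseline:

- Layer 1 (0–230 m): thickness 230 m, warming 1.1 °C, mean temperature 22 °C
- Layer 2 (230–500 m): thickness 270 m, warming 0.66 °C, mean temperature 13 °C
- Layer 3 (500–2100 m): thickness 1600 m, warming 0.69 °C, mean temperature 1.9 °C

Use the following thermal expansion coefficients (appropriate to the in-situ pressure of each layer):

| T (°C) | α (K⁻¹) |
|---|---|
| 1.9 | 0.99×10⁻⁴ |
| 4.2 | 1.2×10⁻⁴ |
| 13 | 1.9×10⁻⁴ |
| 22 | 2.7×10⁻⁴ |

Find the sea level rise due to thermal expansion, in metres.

Layer 1 at 22 °C → α = 2.7×10⁻⁴ K⁻¹
Layer 2 at 13 °C → α = 1.9×10⁻⁴ K⁻¹
Layer 3 at 1.9 °C → α = 0.99×10⁻⁴ K⁻¹
2.7×10⁻⁴ × 230 × 1.1 = 0.06831 m
230–500 m: 0.66 × 1.9×10⁻⁴ × 270 = 0.033858 m
Layer 3: 1600 × 0.99×10⁻⁴ × 0.69 = 0.109296 m
Δh = 0.06831 + 0.033858 + 0.109296 = 0.211464 m ≈ 0.211 m

about 0.211 m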